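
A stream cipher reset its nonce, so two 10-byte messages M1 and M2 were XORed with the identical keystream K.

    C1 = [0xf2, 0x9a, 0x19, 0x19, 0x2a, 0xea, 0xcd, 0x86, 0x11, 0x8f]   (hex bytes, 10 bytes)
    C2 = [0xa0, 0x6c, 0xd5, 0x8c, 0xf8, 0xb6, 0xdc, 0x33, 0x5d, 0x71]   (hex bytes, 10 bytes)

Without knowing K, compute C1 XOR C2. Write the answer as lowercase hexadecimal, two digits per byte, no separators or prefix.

52f6cc95d25c11b54cfe

C1 ⊕ C2 = (M1 ⊕ K) ⊕ (M2 ⊕ K) = M1 ⊕ M2 — the shared key cancels under XOR.
f2 xor a0 = 52
9a xor 6c = f6
19 xor d5 = cc
19 xor 8c = 95
2a xor f8 = d2
ea xor b6 = 5c
cd xor dc = 11
86 xor 33 = b5
11 xor 5d = 4c
8f xor 71 = fe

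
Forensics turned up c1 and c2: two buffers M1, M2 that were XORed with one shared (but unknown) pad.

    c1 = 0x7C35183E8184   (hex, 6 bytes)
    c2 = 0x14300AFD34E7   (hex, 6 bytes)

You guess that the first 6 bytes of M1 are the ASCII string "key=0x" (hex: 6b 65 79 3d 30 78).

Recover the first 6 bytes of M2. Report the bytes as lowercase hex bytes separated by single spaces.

First, c1 ⊕ c2 = (M1 ⊕ K) ⊕ (M2 ⊕ K) = M1 ⊕ M2, so the key drops out. Then M2 = (M1 ⊕ M2) ⊕ M1 over the first 6 bytes.
byte 0: (7c ⊕ 14) ⊕ 6b = 68 ⊕ 6b = 03
byte 1: (35 ⊕ 30) ⊕ 65 = 05 ⊕ 65 = 60
byte 2: (18 ⊕ 0a) ⊕ 79 = 12 ⊕ 79 = 6b
byte 3: (3e ⊕ fd) ⊕ 3d = c3 ⊕ 3d = fe
byte 4: (81 ⊕ 34) ⊕ 30 = b5 ⊕ 30 = 85
byte 5: (84 ⊕ e7) ⊕ 78 = 63 ⊕ 78 = 1b

03 60 6b fe 85 1b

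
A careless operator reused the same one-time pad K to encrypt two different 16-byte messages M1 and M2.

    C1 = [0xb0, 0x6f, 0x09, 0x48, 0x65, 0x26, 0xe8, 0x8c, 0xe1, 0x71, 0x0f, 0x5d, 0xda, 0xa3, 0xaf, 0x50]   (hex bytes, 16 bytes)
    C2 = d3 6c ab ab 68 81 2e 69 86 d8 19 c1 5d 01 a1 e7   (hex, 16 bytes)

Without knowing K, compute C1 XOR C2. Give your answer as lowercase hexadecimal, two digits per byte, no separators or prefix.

6303a2e30da7c6e567a9169c87a20eb7

C1 ⊕ C2 = (M1 ⊕ K) ⊕ (M2 ⊕ K) = M1 ⊕ M2 — the shared key cancels under XOR.
176 XOR 211 =  99
111 XOR 108 =   3
  9 XOR 171 = 162
 72 XOR 171 = 227
101 XOR 104 =  13
 38 XOR 129 = 167
232 XOR  46 = 198
140 XOR 105 = 229
225 XOR 134 = 103
113 XOR 216 = 169
 15 XOR  25 =  22
 93 XOR 193 = 156
218 XOR  93 = 135
163 XOR   1 = 162
175 XOR 161 =  14
 80 XOR 231 = 183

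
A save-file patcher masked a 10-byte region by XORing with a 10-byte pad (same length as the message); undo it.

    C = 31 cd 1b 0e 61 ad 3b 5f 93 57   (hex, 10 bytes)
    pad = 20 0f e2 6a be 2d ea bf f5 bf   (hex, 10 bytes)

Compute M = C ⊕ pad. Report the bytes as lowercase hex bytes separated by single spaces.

XOR is its own inverse, so applying the key byte-wise gives the result directly.
31 XOR 20 = 11
cd XOR 0f = c2
1b XOR e2 = f9
0e XOR 6a = 64
61 XOR be = df
ad XOR 2d = 80
3b XOR ea = d1
5f XOR bf = e0
93 XOR f5 = 66
57 XOR bf = e8

11 c2 f9 64 df 80 d1 e0 66 e8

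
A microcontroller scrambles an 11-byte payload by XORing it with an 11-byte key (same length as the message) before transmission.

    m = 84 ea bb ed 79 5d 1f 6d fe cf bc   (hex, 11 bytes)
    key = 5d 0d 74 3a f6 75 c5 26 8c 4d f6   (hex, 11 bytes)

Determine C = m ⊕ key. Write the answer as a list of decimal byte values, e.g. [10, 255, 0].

84 ^ 5d = d9
ea ^ 0d = e7
bb ^ 74 = cf
ed ^ 3a = d7
79 ^ f6 = 8f
5d ^ 75 = 28
1f ^ c5 = da
6d ^ 26 = 4b
fe ^ 8c = 72
cf ^ 4d = 82
bc ^ f6 = 4a

[217, 231, 207, 215, 143, 40, 218, 75, 114, 130, 74]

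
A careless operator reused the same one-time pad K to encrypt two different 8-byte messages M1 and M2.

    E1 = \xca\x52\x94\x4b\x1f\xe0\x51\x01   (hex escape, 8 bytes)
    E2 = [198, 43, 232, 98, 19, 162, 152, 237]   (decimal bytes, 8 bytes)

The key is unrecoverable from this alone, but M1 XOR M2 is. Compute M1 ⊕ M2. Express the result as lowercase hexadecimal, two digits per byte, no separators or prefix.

E1 ⊕ E2 = (M1 ⊕ K) ⊕ (M2 ⊕ K) = M1 ⊕ M2 — the shared key cancels under XOR.
ca ^ c6 = 0c
52 ^ 2b = 79
94 ^ e8 = 7c
4b ^ 62 = 29
1f ^ 13 = 0c
e0 ^ a2 = 42
51 ^ 98 = c9
01 ^ ed = ec

0c797c290c42c9ec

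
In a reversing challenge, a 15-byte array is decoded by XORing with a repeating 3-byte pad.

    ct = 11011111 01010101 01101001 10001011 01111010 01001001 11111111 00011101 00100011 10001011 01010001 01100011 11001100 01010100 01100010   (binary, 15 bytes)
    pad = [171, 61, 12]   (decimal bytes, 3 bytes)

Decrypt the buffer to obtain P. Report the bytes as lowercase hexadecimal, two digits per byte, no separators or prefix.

The 3-byte key repeats, so the effective keystream is ab 3d 0c ab 3d 0c ab 3d 0c ab 3d 0c ab 3d 0c.
byte 0: df XOR ab = 74
byte 1: 55 XOR 3d = 68
byte 2: 69 XOR 0c = 65
byte 3: 8b XOR ab = 20
byte 4: 7a XOR 3d = 47
byte 5: 49 XOR 0c = 45
byte 6: ff XOR ab = 54
byte 7: 1d XOR 3d = 20
byte 8: 23 XOR 0c = 2f
byte 9: 8b XOR ab = 20
byte 10: 51 XOR 3d = 6c
byte 11: 63 XOR 0c = 6f
byte 12: cc XOR ab = 67
byte 13: 54 XOR 3d = 69
byte 14: 62 XOR 0c = 6e

74686520474554202f206c6f67696e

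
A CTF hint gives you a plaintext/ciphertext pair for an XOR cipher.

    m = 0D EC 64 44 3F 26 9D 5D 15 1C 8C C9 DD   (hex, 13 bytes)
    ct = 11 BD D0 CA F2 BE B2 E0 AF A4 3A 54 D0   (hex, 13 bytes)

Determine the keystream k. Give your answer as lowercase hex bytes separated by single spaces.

1c 51 b4 8e cd 98 2f bd ba b8 b6 9d 0d

Since ct = m ⊕ k, XORing both sides with m gives k = m ⊕ ct.
byte 0: 00001101 XOR 00010001 = 00011100
byte 1: 11101100 XOR 10111101 = 01010001
byte 2: 01100100 XOR 11010000 = 10110100
byte 3: 01000100 XOR 11001010 = 10001110
byte 4: 00111111 XOR 11110010 = 11001101
byte 5: 00100110 XOR 10111110 = 10011000
byte 6: 10011101 XOR 10110010 = 00101111
byte 7: 01011101 XOR 11100000 = 10111101
byte 8: 00010101 XOR 10101111 = 10111010
byte 9: 00011100 XOR 10100100 = 10111000
byte 10: 10001100 XOR 00111010 = 10110110
byte 11: 11001001 XOR 01010100 = 10011101
byte 12: 11011101 XOR 11010000 = 00001101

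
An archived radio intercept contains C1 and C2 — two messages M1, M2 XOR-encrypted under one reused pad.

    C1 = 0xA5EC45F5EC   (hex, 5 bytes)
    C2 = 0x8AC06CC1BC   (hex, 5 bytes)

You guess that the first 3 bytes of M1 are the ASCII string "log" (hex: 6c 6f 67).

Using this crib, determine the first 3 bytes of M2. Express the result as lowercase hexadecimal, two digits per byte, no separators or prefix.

First, C1 ⊕ C2 = (M1 ⊕ K) ⊕ (M2 ⊕ K) = M1 ⊕ M2, so the key drops out. Then M2 = (M1 ⊕ M2) ⊕ M1 over the first 3 bytes.
byte 0: (a5 xor 8a) xor 6c = 2f xor 6c = 43
byte 1: (ec xor c0) xor 6f = 2c xor 6f = 43
byte 2: (45 xor 6c) xor 67 = 29 xor 67 = 4e

43434e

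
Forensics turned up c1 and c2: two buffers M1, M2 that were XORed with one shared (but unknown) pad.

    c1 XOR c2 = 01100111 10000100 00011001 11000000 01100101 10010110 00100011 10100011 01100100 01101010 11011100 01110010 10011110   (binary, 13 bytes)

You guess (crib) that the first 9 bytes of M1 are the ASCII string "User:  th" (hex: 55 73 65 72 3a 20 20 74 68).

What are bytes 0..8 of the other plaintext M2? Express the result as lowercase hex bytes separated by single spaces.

Since c1 ⊕ c2 = M1 ⊕ M2, XORing with the guessed M1 bytes yields the corresponding M2 bytes: M2 = (c1 ⊕ c2) ⊕ M1.
byte 0: 67 xor 55 = 32
byte 1: 84 xor 73 = f7
byte 2: 19 xor 65 = 7c
byte 3: c0 xor 72 = b2
byte 4: 65 xor 3a = 5f
byte 5: 96 xor 20 = b6
byte 6: 23 xor 20 = 03
byte 7: a3 xor 74 = d7
byte 8: 64 xor 68 = 0c

32 f7 7c b2 5f b6 03 d7 0c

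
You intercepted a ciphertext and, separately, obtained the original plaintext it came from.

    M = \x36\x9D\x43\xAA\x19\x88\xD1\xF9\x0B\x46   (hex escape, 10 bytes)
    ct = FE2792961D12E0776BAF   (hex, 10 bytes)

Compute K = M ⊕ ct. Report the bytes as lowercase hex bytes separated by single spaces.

c8 ba d1 3c 04 9a 31 8e 60 e9

Since ct = M ⊕ K, XORing both sides with M gives K = M ⊕ ct.
00110110 xor 11111110 = 11001000
10011101 xor 00100111 = 10111010
01000011 xor 10010010 = 11010001
10101010 xor 10010110 = 00111100
00011001 xor 00011101 = 00000100
10001000 xor 00010010 = 10011010
11010001 xor 11100000 = 00110001
11111001 xor 01110111 = 10001110
00001011 xor 01101011 = 01100000
01000110 xor 10101111 = 11101001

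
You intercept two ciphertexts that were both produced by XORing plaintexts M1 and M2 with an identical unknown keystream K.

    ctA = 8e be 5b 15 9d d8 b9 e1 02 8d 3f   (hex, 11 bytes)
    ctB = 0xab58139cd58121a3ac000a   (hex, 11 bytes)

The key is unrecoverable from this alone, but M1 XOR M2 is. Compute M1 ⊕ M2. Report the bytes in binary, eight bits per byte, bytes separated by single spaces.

00100101 11100110 01001000 10001001 01001000 01011001 10011000 01000010 10101110 10001101 00110101

ctA ⊕ ctB = (M1 ⊕ K) ⊕ (M2 ⊕ K) = M1 ⊕ M2 — the shared key cancels under XOR.
8e xor ab = 25
be xor 58 = e6
5b xor 13 = 48
15 xor 9c = 89
9d xor d5 = 48
d8 xor 81 = 59
b9 xor 21 = 98
e1 xor a3 = 42
02 xor ac = ae
8d xor 00 = 8d
3f xor 0a = 35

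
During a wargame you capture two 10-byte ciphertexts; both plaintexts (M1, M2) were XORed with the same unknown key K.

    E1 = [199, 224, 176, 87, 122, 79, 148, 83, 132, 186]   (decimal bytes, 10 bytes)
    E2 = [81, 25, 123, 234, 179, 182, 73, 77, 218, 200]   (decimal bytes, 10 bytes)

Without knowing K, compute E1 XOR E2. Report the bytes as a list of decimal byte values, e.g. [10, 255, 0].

E1 ⊕ E2 = (M1 ⊕ K) ⊕ (M2 ⊕ K) = M1 ⊕ M2 — the shared key cancels under XOR.
199 ⊕  81 = 150
224 ⊕  25 = 249
176 ⊕ 123 = 203
 87 ⊕ 234 = 189
122 ⊕ 179 = 201
 79 ⊕ 182 = 249
148 ⊕  73 = 221
 83 ⊕  77 =  30
132 ⊕ 218 =  94
186 ⊕ 200 = 114

[150, 249, 203, 189, 201, 249, 221, 30, 94, 114]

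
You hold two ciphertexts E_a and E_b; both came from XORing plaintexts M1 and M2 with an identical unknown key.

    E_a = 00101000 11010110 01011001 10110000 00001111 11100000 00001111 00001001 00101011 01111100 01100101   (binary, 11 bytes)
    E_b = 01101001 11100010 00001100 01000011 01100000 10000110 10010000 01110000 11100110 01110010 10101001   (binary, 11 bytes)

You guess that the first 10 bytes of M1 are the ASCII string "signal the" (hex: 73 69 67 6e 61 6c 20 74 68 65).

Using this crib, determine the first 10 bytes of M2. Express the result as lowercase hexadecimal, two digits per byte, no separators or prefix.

325d329d0e0abf0da56b

First, E_a ⊕ E_b = (M1 ⊕ K) ⊕ (M2 ⊕ K) = M1 ⊕ M2, so the key drops out. Then M2 = (M1 ⊕ M2) ⊕ M1 over the first 10 bytes.
byte 0: (28 xor 69) xor 73 = 41 xor 73 = 32
byte 1: (d6 xor e2) xor 69 = 34 xor 69 = 5d
byte 2: (59 xor 0c) xor 67 = 55 xor 67 = 32
byte 3: (b0 xor 43) xor 6e = f3 xor 6e = 9d
byte 4: (0f xor 60) xor 61 = 6f xor 61 = 0e
byte 5: (e0 xor 86) xor 6c = 66 xor 6c = 0a
byte 6: (0f xor 90) xor 20 = 9f xor 20 = bf
byte 7: (09 xor 70) xor 74 = 79 xor 74 = 0d
byte 8: (2b xor e6) xor 68 = cd xor 68 = a5
byte 9: (7c xor 72) xor 65 = 0e xor 65 = 6b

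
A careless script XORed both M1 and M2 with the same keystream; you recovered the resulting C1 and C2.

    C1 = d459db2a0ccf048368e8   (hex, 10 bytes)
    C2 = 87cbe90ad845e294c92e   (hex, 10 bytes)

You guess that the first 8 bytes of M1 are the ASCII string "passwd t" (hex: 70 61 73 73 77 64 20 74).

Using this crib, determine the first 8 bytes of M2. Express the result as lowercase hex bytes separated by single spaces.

First, C1 ⊕ C2 = (M1 ⊕ K) ⊕ (M2 ⊕ K) = M1 ⊕ M2, so the key drops out. Then M2 = (M1 ⊕ M2) ⊕ M1 over the first 8 bytes.
byte 0: (d4 XOR 87) XOR 70 = 53 XOR 70 = 23
byte 1: (59 XOR cb) XOR 61 = 92 XOR 61 = f3
byte 2: (db XOR e9) XOR 73 = 32 XOR 73 = 41
byte 3: (2a XOR 0a) XOR 73 = 20 XOR 73 = 53
byte 4: (0c XOR d8) XOR 77 = d4 XOR 77 = a3
byte 5: (cf XOR 45) XOR 64 = 8a XOR 64 = ee
byte 6: (04 XOR e2) XOR 20 = e6 XOR 20 = c6
byte 7: (83 XOR 94) XOR 74 = 17 XOR 74 = 63

23 f3 41 53 a3 ee c6 63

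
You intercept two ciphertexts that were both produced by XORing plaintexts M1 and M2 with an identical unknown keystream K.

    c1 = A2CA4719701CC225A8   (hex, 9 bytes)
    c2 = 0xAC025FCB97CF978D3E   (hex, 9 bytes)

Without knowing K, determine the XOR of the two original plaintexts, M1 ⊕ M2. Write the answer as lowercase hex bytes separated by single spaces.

0e c8 18 d2 e7 d3 55 a8 96

c1 ⊕ c2 = (M1 ⊕ K) ⊕ (M2 ⊕ K) = M1 ⊕ M2 — the shared key cancels under XOR.
10100010 XOR 10101100 = 00001110
11001010 XOR 00000010 = 11001000
01000111 XOR 01011111 = 00011000
00011001 XOR 11001011 = 11010010
01110000 XOR 10010111 = 11100111
00011100 XOR 11001111 = 11010011
11000010 XOR 10010111 = 01010101
00100101 XOR 10001101 = 10101000
10101000 XOR 00111110 = 10010110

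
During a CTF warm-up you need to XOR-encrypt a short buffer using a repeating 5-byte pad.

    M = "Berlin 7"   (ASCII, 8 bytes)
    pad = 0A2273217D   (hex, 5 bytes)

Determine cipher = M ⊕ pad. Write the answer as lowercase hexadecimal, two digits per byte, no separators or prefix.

The 5-byte key repeats, so the effective keystream is 0a 22 73 21 7d 0a 22 73.
byte 0: 01000010 ^ 00001010 = 01001000
byte 1: 01100101 ^ 00100010 = 01000111
byte 2: 01110010 ^ 01110011 = 00000001
byte 3: 01101100 ^ 00100001 = 01001101
byte 4: 01101001 ^ 01111101 = 00010100
byte 5: 01101110 ^ 00001010 = 01100100
byte 6: 00100000 ^ 00100010 = 00000010
byte 7: 00110111 ^ 01110011 = 01000100

4847014d14640244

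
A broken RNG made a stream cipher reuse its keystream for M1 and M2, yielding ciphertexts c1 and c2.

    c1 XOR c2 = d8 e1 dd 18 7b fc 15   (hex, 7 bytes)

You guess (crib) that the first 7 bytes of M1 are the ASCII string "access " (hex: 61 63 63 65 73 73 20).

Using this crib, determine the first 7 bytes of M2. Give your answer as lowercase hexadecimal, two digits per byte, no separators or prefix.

Since c1 ⊕ c2 = M1 ⊕ M2, XORing with the guessed M1 bytes yields the corresponding M2 bytes: M2 = (c1 ⊕ c2) ⊕ M1.
byte 0: d8 ⊕ 61 = b9
byte 1: e1 ⊕ 63 = 82
byte 2: dd ⊕ 63 = be
byte 3: 18 ⊕ 65 = 7d
byte 4: 7b ⊕ 73 = 08
byte 5: fc ⊕ 73 = 8f
byte 6: 15 ⊕ 20 = 35

b982be7d088f35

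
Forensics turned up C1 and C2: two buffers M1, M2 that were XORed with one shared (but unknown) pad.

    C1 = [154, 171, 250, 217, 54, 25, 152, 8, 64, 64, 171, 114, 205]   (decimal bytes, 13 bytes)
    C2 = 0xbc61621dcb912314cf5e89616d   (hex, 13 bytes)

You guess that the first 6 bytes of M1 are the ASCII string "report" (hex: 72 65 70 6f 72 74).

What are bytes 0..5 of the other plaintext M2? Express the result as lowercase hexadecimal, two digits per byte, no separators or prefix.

First, C1 ⊕ C2 = (M1 ⊕ K) ⊕ (M2 ⊕ K) = M1 ⊕ M2, so the key drops out. Then M2 = (M1 ⊕ M2) ⊕ M1 over the first 6 bytes.
byte 0: (9a XOR bc) XOR 72 = 26 XOR 72 = 54
byte 1: (ab XOR 61) XOR 65 = ca XOR 65 = af
byte 2: (fa XOR 62) XOR 70 = 98 XOR 70 = e8
byte 3: (d9 XOR 1d) XOR 6f = c4 XOR 6f = ab
byte 4: (36 XOR cb) XOR 72 = fd XOR 72 = 8f
byte 5: (19 XOR 91) XOR 74 = 88 XOR 74 = fc

54afe8ab8ffc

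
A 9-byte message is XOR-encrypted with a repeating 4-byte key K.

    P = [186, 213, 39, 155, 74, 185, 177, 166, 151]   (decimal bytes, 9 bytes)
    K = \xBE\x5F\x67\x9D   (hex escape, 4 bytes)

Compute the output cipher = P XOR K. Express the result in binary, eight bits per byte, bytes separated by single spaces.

00000100 10001010 01000000 00000110 11110100 11100110 11010110 00111011 00101001

The 4-byte key repeats, so the effective keystream is be 5f 67 9d be 5f 67 9d be.
byte 0: ba XOR be = 04
byte 1: d5 XOR 5f = 8a
byte 2: 27 XOR 67 = 40
byte 3: 9b XOR 9d = 06
byte 4: 4a XOR be = f4
byte 5: b9 XOR 5f = e6
byte 6: b1 XOR 67 = d6
byte 7: a6 XOR 9d = 3b
byte 8: 97 XOR be = 29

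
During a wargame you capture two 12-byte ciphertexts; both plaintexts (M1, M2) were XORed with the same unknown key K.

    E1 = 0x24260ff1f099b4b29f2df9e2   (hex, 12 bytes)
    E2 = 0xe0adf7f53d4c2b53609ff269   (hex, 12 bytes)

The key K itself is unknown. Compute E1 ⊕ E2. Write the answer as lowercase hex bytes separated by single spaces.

c4 8b f8 04 cd d5 9f e1 ff b2 0b 8b

E1 ⊕ E2 = (M1 ⊕ K) ⊕ (M2 ⊕ K) = M1 ⊕ M2 — the shared key cancels under XOR.
byte 0: 00100100 ^ 11100000 = 11000100
byte 1: 00100110 ^ 10101101 = 10001011
byte 2: 00001111 ^ 11110111 = 11111000
byte 3: 11110001 ^ 11110101 = 00000100
byte 4: 11110000 ^ 00111101 = 11001101
byte 5: 10011001 ^ 01001100 = 11010101
byte 6: 10110100 ^ 00101011 = 10011111
byte 7: 10110010 ^ 01010011 = 11100001
byte 8: 10011111 ^ 01100000 = 11111111
byte 9: 00101101 ^ 10011111 = 10110010
byte 10: 11111001 ^ 11110010 = 00001011
byte 11: 11100010 ^ 01101001 = 10001011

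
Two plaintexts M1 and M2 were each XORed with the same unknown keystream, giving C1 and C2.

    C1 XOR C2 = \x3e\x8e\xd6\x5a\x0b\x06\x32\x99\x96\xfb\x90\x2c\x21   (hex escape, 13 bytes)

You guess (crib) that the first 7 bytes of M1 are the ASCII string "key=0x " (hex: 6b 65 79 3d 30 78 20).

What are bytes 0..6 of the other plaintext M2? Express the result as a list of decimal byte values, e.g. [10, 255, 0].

[85, 235, 175, 103, 59, 126, 18]

Since C1 ⊕ C2 = M1 ⊕ M2, XORing with the guessed M1 bytes yields the corresponding M2 bytes: M2 = (C1 ⊕ C2) ⊕ M1.
byte 0: 3e ⊕ 6b = 55
byte 1: 8e ⊕ 65 = eb
byte 2: d6 ⊕ 79 = af
byte 3: 5a ⊕ 3d = 67
byte 4: 0b ⊕ 30 = 3b
byte 5: 06 ⊕ 78 = 7e
byte 6: 32 ⊕ 20 = 12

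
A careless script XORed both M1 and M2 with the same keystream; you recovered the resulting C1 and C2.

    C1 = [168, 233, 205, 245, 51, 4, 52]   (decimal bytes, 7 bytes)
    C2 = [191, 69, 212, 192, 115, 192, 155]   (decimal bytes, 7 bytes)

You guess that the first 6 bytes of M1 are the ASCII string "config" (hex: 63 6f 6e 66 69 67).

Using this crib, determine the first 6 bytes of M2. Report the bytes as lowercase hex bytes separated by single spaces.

74 c3 77 53 29 a3

First, C1 ⊕ C2 = (M1 ⊕ K) ⊕ (M2 ⊕ K) = M1 ⊕ M2, so the key drops out. Then M2 = (M1 ⊕ M2) ⊕ M1 over the first 6 bytes.
byte 0: (a8 ^ bf) ^ 63 = 17 ^ 63 = 74
byte 1: (e9 ^ 45) ^ 6f = ac ^ 6f = c3
byte 2: (cd ^ d4) ^ 6e = 19 ^ 6e = 77
byte 3: (f5 ^ c0) ^ 66 = 35 ^ 66 = 53
byte 4: (33 ^ 73) ^ 69 = 40 ^ 69 = 29
byte 5: (04 ^ c0) ^ 67 = c4 ^ 67 = a3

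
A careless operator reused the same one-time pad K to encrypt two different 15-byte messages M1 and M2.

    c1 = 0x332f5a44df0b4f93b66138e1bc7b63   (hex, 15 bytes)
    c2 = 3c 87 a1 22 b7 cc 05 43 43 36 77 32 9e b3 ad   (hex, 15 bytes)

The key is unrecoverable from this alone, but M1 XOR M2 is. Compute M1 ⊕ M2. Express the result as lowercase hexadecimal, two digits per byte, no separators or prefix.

c1 ⊕ c2 = (M1 ⊕ K) ⊕ (M2 ⊕ K) = M1 ⊕ M2 — the shared key cancels under XOR.
33 ⊕ 3c = 0f
2f ⊕ 87 = a8
5a ⊕ a1 = fb
44 ⊕ 22 = 66
df ⊕ b7 = 68
0b ⊕ cc = c7
4f ⊕ 05 = 4a
93 ⊕ 43 = d0
b6 ⊕ 43 = f5
61 ⊕ 36 = 57
38 ⊕ 77 = 4f
e1 ⊕ 32 = d3
bc ⊕ 9e = 22
7b ⊕ b3 = c8
63 ⊕ ad = ce

0fa8fb6668c74ad0f5574fd322c8ce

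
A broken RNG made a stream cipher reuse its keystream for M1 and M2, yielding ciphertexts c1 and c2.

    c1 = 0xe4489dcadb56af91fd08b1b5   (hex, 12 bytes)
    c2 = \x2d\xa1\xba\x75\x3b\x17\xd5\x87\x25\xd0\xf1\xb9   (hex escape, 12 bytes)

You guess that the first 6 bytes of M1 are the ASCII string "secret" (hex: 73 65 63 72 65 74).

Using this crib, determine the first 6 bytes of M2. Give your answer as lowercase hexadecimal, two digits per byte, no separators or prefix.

ba8c44cd8535

First, c1 ⊕ c2 = (M1 ⊕ K) ⊕ (M2 ⊕ K) = M1 ⊕ M2, so the key drops out. Then M2 = (M1 ⊕ M2) ⊕ M1 over the first 6 bytes.
byte 0: (e4 ^ 2d) ^ 73 = c9 ^ 73 = ba
byte 1: (48 ^ a1) ^ 65 = e9 ^ 65 = 8c
byte 2: (9d ^ ba) ^ 63 = 27 ^ 63 = 44
byte 3: (ca ^ 75) ^ 72 = bf ^ 72 = cd
byte 4: (db ^ 3b) ^ 65 = e0 ^ 65 = 85
byte 5: (56 ^ 17) ^ 74 = 41 ^ 74 = 35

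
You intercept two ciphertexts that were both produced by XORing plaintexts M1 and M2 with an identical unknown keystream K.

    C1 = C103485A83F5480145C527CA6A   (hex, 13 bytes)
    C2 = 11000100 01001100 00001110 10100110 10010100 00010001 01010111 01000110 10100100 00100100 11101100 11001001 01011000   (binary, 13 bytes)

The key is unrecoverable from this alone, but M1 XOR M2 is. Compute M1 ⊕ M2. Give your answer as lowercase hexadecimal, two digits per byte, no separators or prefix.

C1 ⊕ C2 = (M1 ⊕ K) ⊕ (M2 ⊕ K) = M1 ⊕ M2 — the shared key cancels under XOR.
193 ⊕ 196 =   5
  3 ⊕  76 =  79
 72 ⊕  14 =  70
 90 ⊕ 166 = 252
131 ⊕ 148 =  23
245 ⊕  17 = 228
 72 ⊕  87 =  31
  1 ⊕  70 =  71
 69 ⊕ 164 = 225
197 ⊕  36 = 225
 39 ⊕ 236 = 203
202 ⊕ 201 =   3
106 ⊕  88 =  50

054f46fc17e41f47e1e1cb0332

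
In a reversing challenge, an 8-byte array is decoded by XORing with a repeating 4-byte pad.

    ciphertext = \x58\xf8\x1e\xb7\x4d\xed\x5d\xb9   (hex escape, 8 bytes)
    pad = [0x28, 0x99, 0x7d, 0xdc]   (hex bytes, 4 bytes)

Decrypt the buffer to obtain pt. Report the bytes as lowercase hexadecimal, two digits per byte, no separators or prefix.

The 4-byte key repeats, so the effective keystream is 28 99 7d dc 28 99 7d dc.
byte 0: 01011000 XOR 00101000 = 01110000
byte 1: 11111000 XOR 10011001 = 01100001
byte 2: 00011110 XOR 01111101 = 01100011
byte 3: 10110111 XOR 11011100 = 01101011
byte 4: 01001101 XOR 00101000 = 01100101
byte 5: 11101101 XOR 10011001 = 01110100
byte 6: 01011101 XOR 01111101 = 00100000
byte 7: 10111001 XOR 11011100 = 01100101

7061636b65742065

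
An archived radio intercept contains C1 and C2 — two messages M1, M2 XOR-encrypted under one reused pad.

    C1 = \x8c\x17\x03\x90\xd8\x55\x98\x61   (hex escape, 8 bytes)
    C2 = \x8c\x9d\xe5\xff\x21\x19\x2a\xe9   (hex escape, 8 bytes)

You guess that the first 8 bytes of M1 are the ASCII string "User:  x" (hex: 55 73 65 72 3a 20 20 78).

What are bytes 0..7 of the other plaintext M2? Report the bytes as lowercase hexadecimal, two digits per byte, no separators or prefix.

55f9831dc36c92f0

First, C1 ⊕ C2 = (M1 ⊕ K) ⊕ (M2 ⊕ K) = M1 ⊕ M2, so the key drops out. Then M2 = (M1 ⊕ M2) ⊕ M1 over the first 8 bytes.
byte 0: (8c ⊕ 8c) ⊕ 55 = 00 ⊕ 55 = 55
byte 1: (17 ⊕ 9d) ⊕ 73 = 8a ⊕ 73 = f9
byte 2: (03 ⊕ e5) ⊕ 65 = e6 ⊕ 65 = 83
byte 3: (90 ⊕ ff) ⊕ 72 = 6f ⊕ 72 = 1d
byte 4: (d8 ⊕ 21) ⊕ 3a = f9 ⊕ 3a = c3
byte 5: (55 ⊕ 19) ⊕ 20 = 4c ⊕ 20 = 6c
byte 6: (98 ⊕ 2a) ⊕ 20 = b2 ⊕ 20 = 92
byte 7: (61 ⊕ e9) ⊕ 78 = 88 ⊕ 78 = f0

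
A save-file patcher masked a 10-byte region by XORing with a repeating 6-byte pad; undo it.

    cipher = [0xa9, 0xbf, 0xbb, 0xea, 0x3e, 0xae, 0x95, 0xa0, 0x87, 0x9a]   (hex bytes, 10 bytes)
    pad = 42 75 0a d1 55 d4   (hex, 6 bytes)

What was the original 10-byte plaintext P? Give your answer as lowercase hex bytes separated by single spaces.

eb ca b1 3b 6b 7a d7 d5 8d 4b

The 6-byte key repeats, so the effective keystream is 42 75 0a d1 55 d4 42 75 0a d1.
byte 0: 10101001 xor 01000010 = 11101011
byte 1: 10111111 xor 01110101 = 11001010
byte 2: 10111011 xor 00001010 = 10110001
byte 3: 11101010 xor 11010001 = 00111011
byte 4: 00111110 xor 01010101 = 01101011
byte 5: 10101110 xor 11010100 = 01111010
byte 6: 10010101 xor 01000010 = 11010111
byte 7: 10100000 xor 01110101 = 11010101
byte 8: 10000111 xor 00001010 = 10001101
byte 9: 10011010 xor 11010001 = 01001011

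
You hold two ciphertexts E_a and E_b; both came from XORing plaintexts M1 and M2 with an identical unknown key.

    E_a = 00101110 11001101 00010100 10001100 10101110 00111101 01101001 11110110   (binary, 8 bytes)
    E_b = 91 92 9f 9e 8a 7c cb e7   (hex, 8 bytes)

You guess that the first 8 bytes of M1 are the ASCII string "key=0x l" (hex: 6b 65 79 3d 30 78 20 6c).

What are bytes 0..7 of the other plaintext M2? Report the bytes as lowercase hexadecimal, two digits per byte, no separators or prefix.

First, E_a ⊕ E_b = (M1 ⊕ K) ⊕ (M2 ⊕ K) = M1 ⊕ M2, so the key drops out. Then M2 = (M1 ⊕ M2) ⊕ M1 over the first 8 bytes.
byte 0: (2e xor 91) xor 6b = bf xor 6b = d4
byte 1: (cd xor 92) xor 65 = 5f xor 65 = 3a
byte 2: (14 xor 9f) xor 79 = 8b xor 79 = f2
byte 3: (8c xor 9e) xor 3d = 12 xor 3d = 2f
byte 4: (ae xor 8a) xor 30 = 24 xor 30 = 14
byte 5: (3d xor 7c) xor 78 = 41 xor 78 = 39
byte 6: (69 xor cb) xor 20 = a2 xor 20 = 82
byte 7: (f6 xor e7) xor 6c = 11 xor 6c = 7d

d43af22f1439827d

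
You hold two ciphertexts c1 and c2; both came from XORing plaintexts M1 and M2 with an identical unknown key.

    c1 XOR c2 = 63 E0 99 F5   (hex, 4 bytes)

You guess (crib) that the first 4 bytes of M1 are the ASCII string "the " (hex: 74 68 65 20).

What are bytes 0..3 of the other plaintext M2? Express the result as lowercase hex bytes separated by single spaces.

Since c1 ⊕ c2 = M1 ⊕ M2, XORing with the guessed M1 bytes yields the corresponding M2 bytes: M2 = (c1 ⊕ c2) ⊕ M1.
 99 ^ 116 =  23
224 ^ 104 = 136
153 ^ 101 = 252
245 ^  32 = 213

17 88 fc d5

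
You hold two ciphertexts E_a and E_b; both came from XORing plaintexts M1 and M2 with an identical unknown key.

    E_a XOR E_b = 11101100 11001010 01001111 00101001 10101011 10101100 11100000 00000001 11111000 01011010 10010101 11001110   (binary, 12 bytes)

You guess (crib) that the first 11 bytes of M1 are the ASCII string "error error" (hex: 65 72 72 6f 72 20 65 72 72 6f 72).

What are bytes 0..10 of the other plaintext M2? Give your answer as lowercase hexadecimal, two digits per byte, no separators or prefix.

89b83d46d98c85738a35e7

Since E_a ⊕ E_b = M1 ⊕ M2, XORing with the guessed M1 bytes yields the corresponding M2 bytes: M2 = (E_a ⊕ E_b) ⊕ M1.
byte 0: ec ⊕ 65 = 89
byte 1: ca ⊕ 72 = b8
byte 2: 4f ⊕ 72 = 3d
byte 3: 29 ⊕ 6f = 46
byte 4: ab ⊕ 72 = d9
byte 5: ac ⊕ 20 = 8c
byte 6: e0 ⊕ 65 = 85
byte 7: 01 ⊕ 72 = 73
byte 8: f8 ⊕ 72 = 8a
byte 9: 5a ⊕ 6f = 35
byte 10: 95 ⊕ 72 = e7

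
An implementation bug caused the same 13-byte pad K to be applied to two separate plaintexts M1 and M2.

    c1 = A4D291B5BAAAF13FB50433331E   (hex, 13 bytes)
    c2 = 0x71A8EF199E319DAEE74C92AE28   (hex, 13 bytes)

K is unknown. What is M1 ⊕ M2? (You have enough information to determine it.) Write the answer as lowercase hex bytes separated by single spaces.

c1 ⊕ c2 = (M1 ⊕ K) ⊕ (M2 ⊕ K) = M1 ⊕ M2 — the shared key cancels under XOR.
a4 xor 71 = d5
d2 xor a8 = 7a
91 xor ef = 7e
b5 xor 19 = ac
ba xor 9e = 24
aa xor 31 = 9b
f1 xor 9d = 6c
3f xor ae = 91
b5 xor e7 = 52
04 xor 4c = 48
33 xor 92 = a1
33 xor ae = 9d
1e xor 28 = 36

d5 7a 7e ac 24 9b 6c 91 52 48 a1 9d 36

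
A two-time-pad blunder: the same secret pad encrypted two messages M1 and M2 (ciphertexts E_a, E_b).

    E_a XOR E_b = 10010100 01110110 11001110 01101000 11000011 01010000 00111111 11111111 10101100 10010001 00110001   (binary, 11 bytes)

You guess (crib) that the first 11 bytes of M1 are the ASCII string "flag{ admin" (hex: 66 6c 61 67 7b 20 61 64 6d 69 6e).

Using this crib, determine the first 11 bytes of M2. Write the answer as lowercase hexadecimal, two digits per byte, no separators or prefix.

f21aaf0fb8705e9bc1f85f

Since E_a ⊕ E_b = M1 ⊕ M2, XORing with the guessed M1 bytes yields the corresponding M2 bytes: M2 = (E_a ⊕ E_b) ⊕ M1.
94 XOR 66 = f2
76 XOR 6c = 1a
ce XOR 61 = af
68 XOR 67 = 0f
c3 XOR 7b = b8
50 XOR 20 = 70
3f XOR 61 = 5e
ff XOR 64 = 9b
ac XOR 6d = c1
91 XOR 69 = f8
31 XOR 6e = 5f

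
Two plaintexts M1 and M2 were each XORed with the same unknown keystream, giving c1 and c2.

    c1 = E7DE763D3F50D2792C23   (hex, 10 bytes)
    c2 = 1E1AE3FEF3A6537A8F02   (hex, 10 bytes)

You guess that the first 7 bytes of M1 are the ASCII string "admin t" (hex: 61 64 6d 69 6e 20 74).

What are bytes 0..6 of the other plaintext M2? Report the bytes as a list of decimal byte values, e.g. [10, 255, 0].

First, c1 ⊕ c2 = (M1 ⊕ K) ⊕ (M2 ⊕ K) = M1 ⊕ M2, so the key drops out. Then M2 = (M1 ⊕ M2) ⊕ M1 over the first 7 bytes.
byte 0: (e7 ⊕ 1e) ⊕ 61 = f9 ⊕ 61 = 98
byte 1: (de ⊕ 1a) ⊕ 64 = c4 ⊕ 64 = a0
byte 2: (76 ⊕ e3) ⊕ 6d = 95 ⊕ 6d = f8
byte 3: (3d ⊕ fe) ⊕ 69 = c3 ⊕ 69 = aa
byte 4: (3f ⊕ f3) ⊕ 6e = cc ⊕ 6e = a2
byte 5: (50 ⊕ a6) ⊕ 20 = f6 ⊕ 20 = d6
byte 6: (d2 ⊕ 53) ⊕ 74 = 81 ⊕ 74 = f5

[152, 160, 248, 170, 162, 214, 245]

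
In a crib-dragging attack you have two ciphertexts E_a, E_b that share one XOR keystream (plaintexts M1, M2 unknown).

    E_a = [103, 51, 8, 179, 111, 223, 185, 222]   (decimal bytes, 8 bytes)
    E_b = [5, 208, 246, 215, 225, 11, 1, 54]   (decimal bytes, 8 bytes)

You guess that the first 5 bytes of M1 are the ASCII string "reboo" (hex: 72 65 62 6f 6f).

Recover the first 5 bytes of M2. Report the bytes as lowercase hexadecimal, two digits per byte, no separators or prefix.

10869c0be1

First, E_a ⊕ E_b = (M1 ⊕ K) ⊕ (M2 ⊕ K) = M1 ⊕ M2, so the key drops out. Then M2 = (M1 ⊕ M2) ⊕ M1 over the first 5 bytes.
byte 0: (67 ⊕ 05) ⊕ 72 = 62 ⊕ 72 = 10
byte 1: (33 ⊕ d0) ⊕ 65 = e3 ⊕ 65 = 86
byte 2: (08 ⊕ f6) ⊕ 62 = fe ⊕ 62 = 9c
byte 3: (b3 ⊕ d7) ⊕ 6f = 64 ⊕ 6f = 0b
byte 4: (6f ⊕ e1) ⊕ 6f = 8e ⊕ 6f = e1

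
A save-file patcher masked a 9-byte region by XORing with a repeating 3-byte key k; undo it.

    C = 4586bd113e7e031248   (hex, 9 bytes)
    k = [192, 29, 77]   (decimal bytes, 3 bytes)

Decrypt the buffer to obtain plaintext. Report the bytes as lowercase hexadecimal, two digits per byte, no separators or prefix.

859bf0d12333c30f05

The 3-byte key repeats, so the effective keystream is c0 1d 4d c0 1d 4d c0 1d 4d.
byte 0: 45 xor c0 = 85
byte 1: 86 xor 1d = 9b
byte 2: bd xor 4d = f0
byte 3: 11 xor c0 = d1
byte 4: 3e xor 1d = 23
byte 5: 7e xor 4d = 33
byte 6: 03 xor c0 = c3
byte 7: 12 xor 1d = 0f
byte 8: 48 xor 4d = 05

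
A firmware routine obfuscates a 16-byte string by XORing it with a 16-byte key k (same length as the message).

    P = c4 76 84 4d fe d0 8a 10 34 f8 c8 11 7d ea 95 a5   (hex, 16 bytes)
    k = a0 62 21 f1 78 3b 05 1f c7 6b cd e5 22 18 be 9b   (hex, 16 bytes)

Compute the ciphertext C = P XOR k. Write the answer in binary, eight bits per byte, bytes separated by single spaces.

01100100 00010100 10100101 10111100 10000110 11101011 10001111 00001111 11110011 10010011 00000101 11110100 01011111 11110010 00101011 00111110

XOR is its own inverse, so applying the key byte-wise gives the result directly.
byte 0: c4 ⊕ a0 = 64
byte 1: 76 ⊕ 62 = 14
byte 2: 84 ⊕ 21 = a5
byte 3: 4d ⊕ f1 = bc
byte 4: fe ⊕ 78 = 86
byte 5: d0 ⊕ 3b = eb
byte 6: 8a ⊕ 05 = 8f
byte 7: 10 ⊕ 1f = 0f
byte 8: 34 ⊕ c7 = f3
byte 9: f8 ⊕ 6b = 93
byte 10: c8 ⊕ cd = 05
byte 11: 11 ⊕ e5 = f4
byte 12: 7d ⊕ 22 = 5f
byte 13: ea ⊕ 18 = f2
byte 14: 95 ⊕ be = 2b
byte 15: a5 ⊕ 9b = 3e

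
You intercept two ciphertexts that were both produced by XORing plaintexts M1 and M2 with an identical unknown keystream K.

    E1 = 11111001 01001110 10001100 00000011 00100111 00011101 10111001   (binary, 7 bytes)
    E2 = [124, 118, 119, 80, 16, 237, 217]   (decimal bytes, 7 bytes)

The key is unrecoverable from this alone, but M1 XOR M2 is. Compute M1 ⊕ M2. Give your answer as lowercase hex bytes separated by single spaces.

85 38 fb 53 37 f0 60

E1 ⊕ E2 = (M1 ⊕ K) ⊕ (M2 ⊕ K) = M1 ⊕ M2 — the shared key cancels under XOR.
byte 0: 249 xor 124 = 133
byte 1:  78 xor 118 =  56
byte 2: 140 xor 119 = 251
byte 3:   3 xor  80 =  83
byte 4:  39 xor  16 =  55
byte 5:  29 xor 237 = 240
byte 6: 185 xor 217 =  96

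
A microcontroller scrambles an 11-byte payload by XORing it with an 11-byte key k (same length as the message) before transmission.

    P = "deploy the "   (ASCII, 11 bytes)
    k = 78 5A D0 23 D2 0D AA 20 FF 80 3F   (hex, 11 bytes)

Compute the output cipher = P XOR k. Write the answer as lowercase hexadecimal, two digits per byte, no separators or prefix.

XOR is its own inverse, so applying the key byte-wise gives the result directly.
01100100 ^ 01111000 = 00011100
01100101 ^ 01011010 = 00111111
01110000 ^ 11010000 = 10100000
01101100 ^ 00100011 = 01001111
01101111 ^ 11010010 = 10111101
01111001 ^ 00001101 = 01110100
00100000 ^ 10101010 = 10001010
01110100 ^ 00100000 = 01010100
01101000 ^ 11111111 = 10010111
01100101 ^ 10000000 = 11100101
00100000 ^ 00111111 = 00011111

1c3fa04fbd748a5497e51f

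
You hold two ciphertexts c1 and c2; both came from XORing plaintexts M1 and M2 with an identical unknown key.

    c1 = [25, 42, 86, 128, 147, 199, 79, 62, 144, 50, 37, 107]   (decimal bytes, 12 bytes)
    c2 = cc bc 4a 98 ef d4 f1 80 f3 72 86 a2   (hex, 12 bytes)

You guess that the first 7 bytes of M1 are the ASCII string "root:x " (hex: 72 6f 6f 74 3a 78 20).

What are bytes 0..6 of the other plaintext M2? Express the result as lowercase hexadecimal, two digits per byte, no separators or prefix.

a7f9736c466b9e

First, c1 ⊕ c2 = (M1 ⊕ K) ⊕ (M2 ⊕ K) = M1 ⊕ M2, so the key drops out. Then M2 = (M1 ⊕ M2) ⊕ M1 over the first 7 bytes.
byte 0: (19 ⊕ cc) ⊕ 72 = d5 ⊕ 72 = a7
byte 1: (2a ⊕ bc) ⊕ 6f = 96 ⊕ 6f = f9
byte 2: (56 ⊕ 4a) ⊕ 6f = 1c ⊕ 6f = 73
byte 3: (80 ⊕ 98) ⊕ 74 = 18 ⊕ 74 = 6c
byte 4: (93 ⊕ ef) ⊕ 3a = 7c ⊕ 3a = 46
byte 5: (c7 ⊕ d4) ⊕ 78 = 13 ⊕ 78 = 6b
byte 6: (4f ⊕ f1) ⊕ 20 = be ⊕ 20 = 9e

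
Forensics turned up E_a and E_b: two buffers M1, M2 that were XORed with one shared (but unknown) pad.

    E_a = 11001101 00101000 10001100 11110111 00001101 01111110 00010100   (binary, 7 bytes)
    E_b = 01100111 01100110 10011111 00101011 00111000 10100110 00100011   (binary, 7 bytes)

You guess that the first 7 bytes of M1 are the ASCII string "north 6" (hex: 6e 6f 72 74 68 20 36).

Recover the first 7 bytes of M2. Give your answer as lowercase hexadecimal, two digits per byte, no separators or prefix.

First, E_a ⊕ E_b = (M1 ⊕ K) ⊕ (M2 ⊕ K) = M1 ⊕ M2, so the key drops out. Then M2 = (M1 ⊕ M2) ⊕ M1 over the first 7 bytes.
byte 0: (cd XOR 67) XOR 6e = aa XOR 6e = c4
byte 1: (28 XOR 66) XOR 6f = 4e XOR 6f = 21
byte 2: (8c XOR 9f) XOR 72 = 13 XOR 72 = 61
byte 3: (f7 XOR 2b) XOR 74 = dc XOR 74 = a8
byte 4: (0d XOR 38) XOR 68 = 35 XOR 68 = 5d
byte 5: (7e XOR a6) XOR 20 = d8 XOR 20 = f8
byte 6: (14 XOR 23) XOR 36 = 37 XOR 36 = 01

c42161a85df801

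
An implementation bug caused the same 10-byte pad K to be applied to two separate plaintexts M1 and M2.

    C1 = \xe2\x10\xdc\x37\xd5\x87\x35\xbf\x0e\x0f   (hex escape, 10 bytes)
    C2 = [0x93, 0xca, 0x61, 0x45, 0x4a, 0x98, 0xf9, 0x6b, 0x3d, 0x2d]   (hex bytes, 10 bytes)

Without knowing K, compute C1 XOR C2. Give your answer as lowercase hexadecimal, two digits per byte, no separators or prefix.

C1 ⊕ C2 = (M1 ⊕ K) ⊕ (M2 ⊕ K) = M1 ⊕ M2 — the shared key cancels under XOR.
226 xor 147 = 113
 16 xor 202 = 218
220 xor  97 = 189
 55 xor  69 = 114
213 xor  74 = 159
135 xor 152 =  31
 53 xor 249 = 204
191 xor 107 = 212
 14 xor  61 =  51
 15 xor  45 =  34

71dabd729f1fccd43322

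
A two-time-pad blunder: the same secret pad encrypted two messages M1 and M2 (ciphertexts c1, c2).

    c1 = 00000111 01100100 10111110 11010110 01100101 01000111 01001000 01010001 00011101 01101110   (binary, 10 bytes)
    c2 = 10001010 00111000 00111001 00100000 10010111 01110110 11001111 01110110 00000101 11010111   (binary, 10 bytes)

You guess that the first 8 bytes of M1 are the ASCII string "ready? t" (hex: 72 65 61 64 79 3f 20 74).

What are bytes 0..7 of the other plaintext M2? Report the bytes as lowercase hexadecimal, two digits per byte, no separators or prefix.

ff39e6928b0ea753

First, c1 ⊕ c2 = (M1 ⊕ K) ⊕ (M2 ⊕ K) = M1 ⊕ M2, so the key drops out. Then M2 = (M1 ⊕ M2) ⊕ M1 over the first 8 bytes.
byte 0: (07 xor 8a) xor 72 = 8d xor 72 = ff
byte 1: (64 xor 38) xor 65 = 5c xor 65 = 39
byte 2: (be xor 39) xor 61 = 87 xor 61 = e6
byte 3: (d6 xor 20) xor 64 = f6 xor 64 = 92
byte 4: (65 xor 97) xor 79 = f2 xor 79 = 8b
byte 5: (47 xor 76) xor 3f = 31 xor 3f = 0e
byte 6: (48 xor cf) xor 20 = 87 xor 20 = a7
byte 7: (51 xor 76) xor 74 = 27 xor 74 = 53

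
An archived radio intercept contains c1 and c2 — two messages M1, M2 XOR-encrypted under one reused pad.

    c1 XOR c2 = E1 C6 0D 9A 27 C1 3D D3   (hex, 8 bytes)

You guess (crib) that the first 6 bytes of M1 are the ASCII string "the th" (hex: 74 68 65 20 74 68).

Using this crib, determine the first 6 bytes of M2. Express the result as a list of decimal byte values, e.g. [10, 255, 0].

Since c1 ⊕ c2 = M1 ⊕ M2, XORing with the guessed M1 bytes yields the corresponding M2 bytes: M2 = (c1 ⊕ c2) ⊕ M1.
11100001 ⊕ 01110100 = 10010101
11000110 ⊕ 01101000 = 10101110
00001101 ⊕ 01100101 = 01101000
10011010 ⊕ 00100000 = 10111010
00100111 ⊕ 01110100 = 01010011
11000001 ⊕ 01101000 = 10101001

[149, 174, 104, 186, 83, 169]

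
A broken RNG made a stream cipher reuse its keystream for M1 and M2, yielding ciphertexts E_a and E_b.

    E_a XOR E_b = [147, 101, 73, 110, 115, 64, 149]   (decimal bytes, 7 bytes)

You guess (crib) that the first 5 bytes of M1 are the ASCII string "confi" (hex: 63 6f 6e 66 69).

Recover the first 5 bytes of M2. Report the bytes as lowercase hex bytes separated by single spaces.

f0 0a 27 08 1a

Since E_a ⊕ E_b = M1 ⊕ M2, XORing with the guessed M1 bytes yields the corresponding M2 bytes: M2 = (E_a ⊕ E_b) ⊕ M1.
byte 0: 147 ⊕  99 = 240
byte 1: 101 ⊕ 111 =  10
byte 2:  73 ⊕ 110 =  39
byte 3: 110 ⊕ 102 =   8
byte 4: 115 ⊕ 105 =  26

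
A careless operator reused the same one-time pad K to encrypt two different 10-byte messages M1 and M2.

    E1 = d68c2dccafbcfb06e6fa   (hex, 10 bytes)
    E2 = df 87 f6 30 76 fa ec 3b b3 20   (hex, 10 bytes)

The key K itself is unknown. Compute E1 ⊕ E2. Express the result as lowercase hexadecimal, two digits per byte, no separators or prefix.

090bdbfcd946173d55da

E1 ⊕ E2 = (M1 ⊕ K) ⊕ (M2 ⊕ K) = M1 ⊕ M2 — the shared key cancels under XOR.
d6 xor df = 09
8c xor 87 = 0b
2d xor f6 = db
cc xor 30 = fc
af xor 76 = d9
bc xor fa = 46
fb xor ec = 17
06 xor 3b = 3d
e6 xor b3 = 55
fa xor 20 = da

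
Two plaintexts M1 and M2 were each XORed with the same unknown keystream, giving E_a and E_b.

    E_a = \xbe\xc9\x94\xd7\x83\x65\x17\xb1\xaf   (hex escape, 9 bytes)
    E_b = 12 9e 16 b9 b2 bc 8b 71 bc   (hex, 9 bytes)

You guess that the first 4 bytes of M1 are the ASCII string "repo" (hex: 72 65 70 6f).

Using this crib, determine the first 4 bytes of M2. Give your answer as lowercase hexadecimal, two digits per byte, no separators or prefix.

de32f201

First, E_a ⊕ E_b = (M1 ⊕ K) ⊕ (M2 ⊕ K) = M1 ⊕ M2, so the key drops out. Then M2 = (M1 ⊕ M2) ⊕ M1 over the first 4 bytes.
byte 0: (be xor 12) xor 72 = ac xor 72 = de
byte 1: (c9 xor 9e) xor 65 = 57 xor 65 = 32
byte 2: (94 xor 16) xor 70 = 82 xor 70 = f2
byte 3: (d7 xor b9) xor 6f = 6e xor 6f = 01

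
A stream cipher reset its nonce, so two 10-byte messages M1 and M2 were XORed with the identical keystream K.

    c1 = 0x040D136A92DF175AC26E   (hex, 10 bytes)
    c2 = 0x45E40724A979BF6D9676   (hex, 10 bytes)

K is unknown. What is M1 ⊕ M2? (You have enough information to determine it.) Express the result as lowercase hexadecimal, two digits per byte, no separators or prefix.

41e9144e3ba6a8375418

c1 ⊕ c2 = (M1 ⊕ K) ⊕ (M2 ⊕ K) = M1 ⊕ M2 — the shared key cancels under XOR.
  4 ⊕  69 =  65
 13 ⊕ 228 = 233
 19 ⊕   7 =  20
106 ⊕  36 =  78
146 ⊕ 169 =  59
223 ⊕ 121 = 166
 23 ⊕ 191 = 168
 90 ⊕ 109 =  55
194 ⊕ 150 =  84
110 ⊕ 118 =  24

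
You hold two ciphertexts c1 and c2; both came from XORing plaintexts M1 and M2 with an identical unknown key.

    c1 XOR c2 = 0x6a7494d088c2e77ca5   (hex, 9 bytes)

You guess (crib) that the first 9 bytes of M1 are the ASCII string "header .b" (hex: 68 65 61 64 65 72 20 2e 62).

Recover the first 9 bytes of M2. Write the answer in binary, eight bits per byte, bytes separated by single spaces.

00000010 00010001 11110101 10110100 11101101 10110000 11000111 01010010 11000111

Since c1 ⊕ c2 = M1 ⊕ M2, XORing with the guessed M1 bytes yields the corresponding M2 bytes: M2 = (c1 ⊕ c2) ⊕ M1.
6a ^ 68 = 02
74 ^ 65 = 11
94 ^ 61 = f5
d0 ^ 64 = b4
88 ^ 65 = ed
c2 ^ 72 = b0
e7 ^ 20 = c7
7c ^ 2e = 52
a5 ^ 62 = c7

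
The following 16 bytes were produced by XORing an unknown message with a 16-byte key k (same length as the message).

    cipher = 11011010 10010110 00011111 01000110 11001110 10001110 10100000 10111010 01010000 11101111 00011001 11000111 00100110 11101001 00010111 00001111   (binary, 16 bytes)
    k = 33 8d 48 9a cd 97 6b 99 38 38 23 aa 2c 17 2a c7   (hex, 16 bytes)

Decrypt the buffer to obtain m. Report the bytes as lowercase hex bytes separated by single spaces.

e9 1b 57 dc 03 19 cb 23 68 d7 3a 6d 0a fe 3d c8

XOR is its own inverse, so applying the key byte-wise gives the result directly.
11011010 ^ 00110011 = 11101001
10010110 ^ 10001101 = 00011011
00011111 ^ 01001000 = 01010111
01000110 ^ 10011010 = 11011100
11001110 ^ 11001101 = 00000011
10001110 ^ 10010111 = 00011001
10100000 ^ 01101011 = 11001011
10111010 ^ 10011001 = 00100011
01010000 ^ 00111000 = 01101000
11101111 ^ 00111000 = 11010111
00011001 ^ 00100011 = 00111010
11000111 ^ 10101010 = 01101101
00100110 ^ 00101100 = 00001010
11101001 ^ 00010111 = 11111110
00010111 ^ 00101010 = 00111101
00001111 ^ 11000111 = 11001000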